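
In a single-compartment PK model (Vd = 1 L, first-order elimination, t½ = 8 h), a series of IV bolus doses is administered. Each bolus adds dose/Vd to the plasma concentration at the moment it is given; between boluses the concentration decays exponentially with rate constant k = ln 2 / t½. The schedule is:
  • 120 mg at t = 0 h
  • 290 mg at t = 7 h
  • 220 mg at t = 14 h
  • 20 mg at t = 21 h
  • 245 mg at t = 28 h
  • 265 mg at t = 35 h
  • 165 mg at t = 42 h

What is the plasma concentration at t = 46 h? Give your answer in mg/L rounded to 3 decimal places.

298.504 mg/L

k = ln 2 / 8 = 0.08664 per h
Dose 1 (120 mg at t=0 h): 120·exp(−0.08664·46) = 2.230 mg/L
Dose 2 (290 mg at t=7 h): 290·exp(−0.08664·39) = 9.883 mg/L
Dose 3 (220 mg at t=14 h): 220·exp(−0.08664·32) = 13.750 mg/L
Dose 4 (20 mg at t=21 h): 20·exp(−0.08664·25) = 2.293 mg/L
Dose 5 (245 mg at t=28 h): 245·exp(−0.08664·18) = 51.505 mg/L
Dose 6 (265 mg at t=35 h): 265·exp(−0.08664·11) = 102.171 mg/L
Dose 7 (165 mg at t=42 h): 165·exp(−0.08664·4) = 116.673 mg/L
C(46) = 2.230 + 9.883 + 13.750 + 2.293 + 51.505 + 102.171 + 116.673 = 298.504 mg/L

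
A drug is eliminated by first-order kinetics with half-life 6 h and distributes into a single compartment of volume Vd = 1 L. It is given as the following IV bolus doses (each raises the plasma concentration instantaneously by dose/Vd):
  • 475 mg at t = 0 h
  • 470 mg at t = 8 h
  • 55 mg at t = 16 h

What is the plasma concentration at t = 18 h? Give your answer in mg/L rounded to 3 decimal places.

k = ln 2 / 6 = 0.11552 per h
Dose 1 (475 mg at t=0 h): 475·exp(−0.11552·18) = 59.375 mg/L
Dose 2 (470 mg at t=8 h): 470·exp(−0.11552·10) = 148.041 mg/L
Dose 3 (55 mg at t=16 h): 55·exp(−0.11552·2) = 43.654 mg/L
C(18) = 59.375 + 148.041 + 43.654 = 251.069 mg/L

251.069 mg/L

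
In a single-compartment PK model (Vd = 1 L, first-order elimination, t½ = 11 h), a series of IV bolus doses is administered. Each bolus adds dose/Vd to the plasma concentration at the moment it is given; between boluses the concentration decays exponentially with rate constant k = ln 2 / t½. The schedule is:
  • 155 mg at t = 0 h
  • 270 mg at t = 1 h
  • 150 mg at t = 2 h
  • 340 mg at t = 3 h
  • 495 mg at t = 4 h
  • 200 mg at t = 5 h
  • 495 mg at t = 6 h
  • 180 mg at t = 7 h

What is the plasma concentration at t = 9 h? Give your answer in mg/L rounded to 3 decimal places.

1665.547 mg/L

k = ln 2 / 11 = 0.06301 per h
Dose 1 (155 mg at t=0 h): 155·exp(−0.06301·9) = 87.909 mg/L
Dose 2 (270 mg at t=1 h): 270·exp(−0.06301·8) = 163.092 mg/L
Dose 3 (150 mg at t=2 h): 150·exp(−0.06301·7) = 96.500 mg/L
Dose 4 (340 mg at t=3 h): 340·exp(−0.06301·6) = 232.960 mg/L
Dose 5 (495 mg at t=4 h): 495·exp(−0.06301·5) = 361.221 mg/L
Dose 6 (200 mg at t=5 h): 200·exp(−0.06301·4) = 155.441 mg/L
Dose 7 (495 mg at t=6 h): 495·exp(−0.06301·3) = 409.738 mg/L
Dose 8 (180 mg at t=7 h): 180·exp(−0.06301·2) = 158.686 mg/L
C(9) = 87.909 + 163.092 + 96.500 + 232.960 + 361.221 + 155.441 + 409.738 + 158.686 = 1665.547 mg/L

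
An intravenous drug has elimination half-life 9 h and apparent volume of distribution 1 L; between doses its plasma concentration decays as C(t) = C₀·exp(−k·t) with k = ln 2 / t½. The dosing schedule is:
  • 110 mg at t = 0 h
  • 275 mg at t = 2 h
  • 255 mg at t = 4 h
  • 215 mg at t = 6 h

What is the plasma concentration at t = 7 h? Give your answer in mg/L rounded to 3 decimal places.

k = ln 2 / 9 = 0.07702 per h
Dose 1 (110 mg at t=0 h): 110·exp(−0.07702·7) = 64.159 mg/L
Dose 2 (275 mg at t=2 h): 275·exp(−0.07702·5) = 187.109 mg/L
Dose 3 (255 mg at t=4 h): 255·exp(−0.07702·3) = 202.394 mg/L
Dose 4 (215 mg at t=6 h): 215·exp(−0.07702·1) = 199.063 mg/L
C(7) = 64.159 + 187.109 + 202.394 + 199.063 = 652.724 mg/L

652.724 mg/L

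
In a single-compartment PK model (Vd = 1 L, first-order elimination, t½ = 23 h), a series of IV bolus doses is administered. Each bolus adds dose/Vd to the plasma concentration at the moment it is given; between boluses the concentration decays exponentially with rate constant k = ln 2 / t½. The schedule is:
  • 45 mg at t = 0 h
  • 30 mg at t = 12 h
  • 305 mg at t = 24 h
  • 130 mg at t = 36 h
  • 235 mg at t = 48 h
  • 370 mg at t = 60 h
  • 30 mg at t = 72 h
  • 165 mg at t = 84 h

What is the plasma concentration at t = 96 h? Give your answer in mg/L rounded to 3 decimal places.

370.851 mg/L

k = ln 2 / 23 = 0.03014 per h
Dose 1 (45 mg at t=0 h): 45·exp(−0.03014·96) = 2.493 mg/L
Dose 2 (30 mg at t=12 h): 30·exp(−0.03014·84) = 2.386 mg/L
Dose 3 (305 mg at t=24 h): 305·exp(−0.03014·72) = 34.829 mg/L
Dose 4 (130 mg at t=36 h): 130·exp(−0.03014·60) = 21.313 mg/L
Dose 5 (235 mg at t=48 h): 235·exp(−0.03014·48) = 55.314 mg/L
Dose 6 (370 mg at t=60 h): 370·exp(−0.03014·36) = 125.033 mg/L
Dose 7 (30 mg at t=72 h): 30·exp(−0.03014·24) = 14.555 mg/L
Dose 8 (165 mg at t=84 h): 165·exp(−0.03014·12) = 114.928 mg/L
C(96) = 2.493 + 2.386 + 34.829 + 21.313 + 55.314 + 125.033 + 14.555 + 114.928 = 370.851 mg/L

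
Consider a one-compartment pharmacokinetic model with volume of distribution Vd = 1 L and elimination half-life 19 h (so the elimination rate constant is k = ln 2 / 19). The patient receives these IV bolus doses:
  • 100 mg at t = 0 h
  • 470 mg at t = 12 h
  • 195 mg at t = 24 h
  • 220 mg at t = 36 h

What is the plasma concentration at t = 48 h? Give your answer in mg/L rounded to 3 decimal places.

k = ln 2 / 19 = 0.03648 per h
Dose 1 (100 mg at t=0 h): 100·exp(−0.03648·48) = 17.358 mg/L
Dose 2 (470 mg at t=12 h): 470·exp(−0.03648·36) = 126.394 mg/L
Dose 3 (195 mg at t=24 h): 195·exp(−0.03648·24) = 81.243 mg/L
Dose 4 (220 mg at t=36 h): 220·exp(−0.03648·12) = 142.003 mg/L
C(48) = 17.358 + 126.394 + 81.243 + 142.003 = 366.998 mg/L

366.998 mg/L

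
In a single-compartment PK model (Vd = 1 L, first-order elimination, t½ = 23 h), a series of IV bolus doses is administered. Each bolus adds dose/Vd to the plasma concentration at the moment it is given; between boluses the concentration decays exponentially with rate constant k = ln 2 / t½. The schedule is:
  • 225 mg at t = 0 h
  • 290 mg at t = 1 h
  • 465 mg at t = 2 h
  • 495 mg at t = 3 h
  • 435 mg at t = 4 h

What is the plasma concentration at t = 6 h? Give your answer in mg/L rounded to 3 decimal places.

k = ln 2 / 23 = 0.03014 per h
Dose 1 (225 mg at t=0 h): 225·exp(−0.03014·6) = 187.782 mg/L
Dose 2 (290 mg at t=1 h): 290·exp(−0.03014·5) = 249.435 mg/L
Dose 3 (465 mg at t=2 h): 465·exp(−0.03014·4) = 412.192 mg/L
Dose 4 (495 mg at t=3 h): 495·exp(−0.03014·3) = 452.210 mg/L
Dose 5 (435 mg at t=4 h): 435·exp(−0.03014·2) = 409.555 mg/L
C(6) = 187.782 + 249.435 + 412.192 + 452.210 + 409.555 = 1711.174 mg/L

1711.174 mg/L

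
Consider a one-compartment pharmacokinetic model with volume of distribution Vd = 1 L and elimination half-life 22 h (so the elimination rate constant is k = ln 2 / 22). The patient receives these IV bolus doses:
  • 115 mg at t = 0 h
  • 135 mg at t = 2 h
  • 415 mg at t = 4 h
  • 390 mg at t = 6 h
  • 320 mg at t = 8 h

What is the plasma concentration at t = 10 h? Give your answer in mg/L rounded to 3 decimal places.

1176.639 mg/L

k = ln 2 / 22 = 0.03151 per h
Dose 1 (115 mg at t=0 h): 115·exp(−0.03151·10) = 83.920 mg/L
Dose 2 (135 mg at t=2 h): 135·exp(−0.03151·8) = 104.922 mg/L
Dose 3 (415 mg at t=4 h): 415·exp(−0.03151·6) = 343.518 mg/L
Dose 4 (390 mg at t=6 h): 390·exp(−0.03151·4) = 343.821 mg/L
Dose 5 (320 mg at t=8 h): 320·exp(−0.03151·2) = 300.458 mg/L
C(10) = 83.920 + 104.922 + 343.518 + 343.821 + 300.458 = 1176.639 mg/L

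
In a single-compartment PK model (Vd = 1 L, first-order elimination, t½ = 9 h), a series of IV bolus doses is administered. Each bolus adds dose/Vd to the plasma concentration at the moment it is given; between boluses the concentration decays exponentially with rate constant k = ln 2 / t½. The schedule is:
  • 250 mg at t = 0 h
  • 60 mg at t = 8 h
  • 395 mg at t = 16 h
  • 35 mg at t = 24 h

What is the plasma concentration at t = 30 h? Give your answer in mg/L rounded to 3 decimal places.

k = ln 2 / 9 = 0.07702 per h
Dose 1 (250 mg at t=0 h): 250·exp(−0.07702·30) = 24.803 mg/L
Dose 2 (60 mg at t=8 h): 60·exp(−0.07702·22) = 11.023 mg/L
Dose 3 (395 mg at t=16 h): 395·exp(−0.07702·14) = 134.378 mg/L
Dose 4 (35 mg at t=24 h): 35·exp(−0.07702·6) = 22.049 mg/L
C(30) = 24.803 + 11.023 + 134.378 + 22.049 = 192.253 mg/L

192.253 mg/L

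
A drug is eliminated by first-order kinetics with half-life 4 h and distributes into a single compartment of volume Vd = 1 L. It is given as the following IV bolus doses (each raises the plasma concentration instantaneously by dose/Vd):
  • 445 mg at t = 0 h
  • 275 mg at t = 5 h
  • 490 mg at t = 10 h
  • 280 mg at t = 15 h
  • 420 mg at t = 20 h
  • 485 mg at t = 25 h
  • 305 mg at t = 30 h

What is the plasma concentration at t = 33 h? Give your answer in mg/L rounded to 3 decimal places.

371.841 mg/L

k = ln 2 / 4 = 0.17329 per h
Dose 1 (445 mg at t=0 h): 445·exp(−0.17329·33) = 1.462 mg/L
Dose 2 (275 mg at t=5 h): 275·exp(−0.17329·28) = 2.148 mg/L
Dose 3 (490 mg at t=10 h): 490·exp(−0.17329·23) = 9.105 mg/L
Dose 4 (280 mg at t=15 h): 280·exp(−0.17329·18) = 12.374 mg/L
Dose 5 (420 mg at t=20 h): 420·exp(−0.17329·13) = 44.147 mg/L
Dose 6 (485 mg at t=25 h): 485·exp(−0.17329·8) = 121.250 mg/L
Dose 7 (305 mg at t=30 h): 305·exp(−0.17329·3) = 181.354 mg/L
C(33) = 1.462 + 2.148 + 9.105 + 12.374 + 44.147 + 121.250 + 181.354 = 371.841 mg/L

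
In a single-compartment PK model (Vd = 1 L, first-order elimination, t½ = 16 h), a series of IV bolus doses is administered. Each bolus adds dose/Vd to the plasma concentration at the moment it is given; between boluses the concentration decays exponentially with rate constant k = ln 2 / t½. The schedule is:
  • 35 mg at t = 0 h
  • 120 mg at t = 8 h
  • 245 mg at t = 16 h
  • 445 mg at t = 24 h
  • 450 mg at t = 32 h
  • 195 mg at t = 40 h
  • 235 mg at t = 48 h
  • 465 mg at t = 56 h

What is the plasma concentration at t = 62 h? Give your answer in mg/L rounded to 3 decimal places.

k = ln 2 / 16 = 0.04332 per h
Dose 1 (35 mg at t=0 h): 35·exp(−0.04332·62) = 2.385 mg/L
Dose 2 (120 mg at t=8 h): 120·exp(−0.04332·54) = 11.567 mg/L
Dose 3 (245 mg at t=16 h): 245·exp(−0.04332·46) = 33.397 mg/L
Dose 4 (445 mg at t=24 h): 445·exp(−0.04332·38) = 85.785 mg/L
Dose 5 (450 mg at t=32 h): 450·exp(−0.04332·30) = 122.682 mg/L
Dose 6 (195 mg at t=40 h): 195·exp(−0.04332·22) = 75.183 mg/L
Dose 7 (235 mg at t=48 h): 235·exp(−0.04332·14) = 128.135 mg/L
Dose 8 (465 mg at t=56 h): 465·exp(−0.04332·6) = 358.564 mg/L
C(62) = 2.385 + 11.567 + 33.397 + 85.785 + 122.682 + 75.183 + 128.135 + 358.564 = 817.698 mg/L

817.698 mg/L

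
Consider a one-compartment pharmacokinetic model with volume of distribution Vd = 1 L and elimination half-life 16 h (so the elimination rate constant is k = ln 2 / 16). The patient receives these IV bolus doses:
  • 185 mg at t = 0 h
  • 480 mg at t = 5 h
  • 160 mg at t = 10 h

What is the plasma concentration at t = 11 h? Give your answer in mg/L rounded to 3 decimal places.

k = ln 2 / 16 = 0.04332 per h
Dose 1 (185 mg at t=0 h): 185·exp(−0.04332·11) = 114.872 mg/L
Dose 2 (480 mg at t=5 h): 480·exp(−0.04332·6) = 370.131 mg/L
Dose 3 (160 mg at t=10 h): 160·exp(−0.04332·1) = 153.217 mg/L
C(11) = 114.872 + 370.131 + 153.217 = 638.219 mg/L

638.219 mg/L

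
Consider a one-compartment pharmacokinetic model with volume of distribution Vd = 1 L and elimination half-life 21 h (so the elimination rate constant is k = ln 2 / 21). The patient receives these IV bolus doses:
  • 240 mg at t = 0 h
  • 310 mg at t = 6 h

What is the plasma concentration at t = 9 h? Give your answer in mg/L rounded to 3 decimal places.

k = ln 2 / 21 = 0.03301 per h
Dose 1 (240 mg at t=0 h): 240·exp(−0.03301·9) = 178.319 mg/L
Dose 2 (310 mg at t=6 h): 310·exp(−0.03301·3) = 280.774 mg/L
C(9) = 178.319 + 280.774 = 459.094 mg/L

459.094 mg/L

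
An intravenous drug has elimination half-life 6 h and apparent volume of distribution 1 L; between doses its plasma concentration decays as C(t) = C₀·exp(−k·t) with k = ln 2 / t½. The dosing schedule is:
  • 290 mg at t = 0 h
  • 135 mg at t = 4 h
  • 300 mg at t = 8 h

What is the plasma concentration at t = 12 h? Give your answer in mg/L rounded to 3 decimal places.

k = ln 2 / 6 = 0.11552 per h
Dose 1 (290 mg at t=0 h): 290·exp(−0.11552·12) = 72.500 mg/L
Dose 2 (135 mg at t=4 h): 135·exp(−0.11552·8) = 53.575 mg/L
Dose 3 (300 mg at t=8 h): 300·exp(−0.11552·4) = 188.988 mg/L
C(12) = 72.500 + 53.575 + 188.988 = 315.063 mg/L

315.063 mg/L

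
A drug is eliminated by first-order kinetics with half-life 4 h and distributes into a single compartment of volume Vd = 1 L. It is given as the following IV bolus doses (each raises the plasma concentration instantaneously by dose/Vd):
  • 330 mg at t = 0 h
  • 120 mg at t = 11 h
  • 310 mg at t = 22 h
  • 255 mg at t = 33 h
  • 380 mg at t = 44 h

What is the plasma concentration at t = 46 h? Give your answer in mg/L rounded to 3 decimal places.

k = ln 2 / 4 = 0.17329 per h
Dose 1 (330 mg at t=0 h): 330·exp(−0.17329·46) = 0.114 mg/L
Dose 2 (120 mg at t=11 h): 120·exp(−0.17329·35) = 0.279 mg/L
Dose 3 (310 mg at t=22 h): 310·exp(−0.17329·24) = 4.844 mg/L
Dose 4 (255 mg at t=33 h): 255·exp(−0.17329·13) = 26.804 mg/L
Dose 5 (380 mg at t=44 h): 380·exp(−0.17329·2) = 268.701 mg/L
C(46) = 0.114 + 0.279 + 4.844 + 26.804 + 268.701 = 300.741 mg/L

300.741 mg/L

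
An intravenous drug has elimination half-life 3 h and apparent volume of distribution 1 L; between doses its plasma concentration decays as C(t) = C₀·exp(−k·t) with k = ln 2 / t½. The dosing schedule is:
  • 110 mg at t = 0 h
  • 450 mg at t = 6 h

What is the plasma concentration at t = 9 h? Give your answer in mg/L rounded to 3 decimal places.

238.750 mg/L

k = ln 2 / 3 = 0.23105 per h
Dose 1 (110 mg at t=0 h): 110·exp(−0.23105·9) = 13.750 mg/L
Dose 2 (450 mg at t=6 h): 450·exp(−0.23105·3) = 225.000 mg/L
C(9) = 13.750 + 225.000 = 238.750 mg/L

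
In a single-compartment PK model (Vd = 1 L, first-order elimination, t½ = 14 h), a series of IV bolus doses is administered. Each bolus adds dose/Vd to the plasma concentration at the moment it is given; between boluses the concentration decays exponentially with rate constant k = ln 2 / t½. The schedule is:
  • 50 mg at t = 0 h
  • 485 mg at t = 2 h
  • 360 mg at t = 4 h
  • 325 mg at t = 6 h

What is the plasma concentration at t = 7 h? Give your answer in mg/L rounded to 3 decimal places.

1033.610 mg/L

k = ln 2 / 14 = 0.04951 per h
Dose 1 (50 mg at t=0 h): 50·exp(−0.04951·7) = 35.355 mg/L
Dose 2 (485 mg at t=2 h): 485·exp(−0.04951·5) = 378.644 mg/L
Dose 3 (360 mg at t=4 h): 360·exp(−0.04951·3) = 310.310 mg/L
Dose 4 (325 mg at t=6 h): 325·exp(−0.04951·1) = 309.301 mg/L
C(7) = 35.355 + 378.644 + 310.310 + 309.301 = 1033.610 mg/L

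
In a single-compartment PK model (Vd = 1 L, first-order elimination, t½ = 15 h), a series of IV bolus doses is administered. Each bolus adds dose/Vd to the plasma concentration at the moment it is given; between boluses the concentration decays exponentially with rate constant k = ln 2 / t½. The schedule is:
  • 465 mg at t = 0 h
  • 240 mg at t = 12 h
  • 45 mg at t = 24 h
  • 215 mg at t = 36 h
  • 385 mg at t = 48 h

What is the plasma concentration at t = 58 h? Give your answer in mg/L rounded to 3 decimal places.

k = ln 2 / 15 = 0.04621 per h
Dose 1 (465 mg at t=0 h): 465·exp(−0.04621·58) = 31.876 mg/L
Dose 2 (240 mg at t=12 h): 240·exp(−0.04621·46) = 28.645 mg/L
Dose 3 (45 mg at t=24 h): 45·exp(−0.04621·34) = 9.351 mg/L
Dose 4 (215 mg at t=36 h): 215·exp(−0.04621·22) = 77.791 mg/L
Dose 5 (385 mg at t=48 h): 385·exp(−0.04621·10) = 242.535 mg/L
C(58) = 31.876 + 28.645 + 9.351 + 77.791 + 242.535 = 390.199 mg/L

390.199 mg/L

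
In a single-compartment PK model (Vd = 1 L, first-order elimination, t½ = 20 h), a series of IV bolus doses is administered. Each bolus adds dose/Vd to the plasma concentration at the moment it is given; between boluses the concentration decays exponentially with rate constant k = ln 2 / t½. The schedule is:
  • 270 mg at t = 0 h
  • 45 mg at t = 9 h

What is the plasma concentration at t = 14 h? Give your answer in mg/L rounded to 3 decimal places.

k = ln 2 / 20 = 0.03466 per h
Dose 1 (270 mg at t=0 h): 270·exp(−0.03466·14) = 166.204 mg/L
Dose 2 (45 mg at t=9 h): 45·exp(−0.03466·5) = 37.840 mg/L
C(14) = 166.204 + 37.840 = 204.045 mg/L

204.045 mg/L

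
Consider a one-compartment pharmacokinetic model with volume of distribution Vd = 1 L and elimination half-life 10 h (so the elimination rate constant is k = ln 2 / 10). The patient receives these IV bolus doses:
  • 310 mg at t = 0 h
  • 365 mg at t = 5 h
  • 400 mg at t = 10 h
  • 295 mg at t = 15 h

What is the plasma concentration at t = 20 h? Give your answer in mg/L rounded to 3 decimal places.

615.143 mg/L

k = ln 2 / 10 = 0.06931 per h
Dose 1 (310 mg at t=0 h): 310·exp(−0.06931·20) = 77.500 mg/L
Dose 2 (365 mg at t=5 h): 365·exp(−0.06931·15) = 129.047 mg/L
Dose 3 (400 mg at t=10 h): 400·exp(−0.06931·10) = 200.000 mg/L
Dose 4 (295 mg at t=15 h): 295·exp(−0.06931·5) = 208.597 mg/L
C(20) = 77.500 + 129.047 + 200.000 + 208.597 = 615.143 mg/L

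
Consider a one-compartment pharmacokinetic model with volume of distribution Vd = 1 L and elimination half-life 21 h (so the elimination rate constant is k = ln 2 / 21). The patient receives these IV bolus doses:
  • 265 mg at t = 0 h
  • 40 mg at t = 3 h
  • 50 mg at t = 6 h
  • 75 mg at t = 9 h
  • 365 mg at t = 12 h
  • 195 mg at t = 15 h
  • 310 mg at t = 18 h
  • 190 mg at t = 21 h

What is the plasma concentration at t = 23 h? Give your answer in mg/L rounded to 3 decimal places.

1064.798 mg/L

k = ln 2 / 21 = 0.03301 per h
Dose 1 (265 mg at t=0 h): 265·exp(−0.03301·23) = 124.036 mg/L
Dose 2 (40 mg at t=3 h): 40·exp(−0.03301·20) = 20.671 mg/L
Dose 3 (50 mg at t=6 h): 50·exp(−0.03301·17) = 28.529 mg/L
Dose 4 (75 mg at t=9 h): 75·exp(−0.03301·14) = 47.247 mg/L
Dose 5 (365 mg at t=12 h): 365·exp(−0.03301·11) = 253.869 mg/L
Dose 6 (195 mg at t=15 h): 195·exp(−0.03301·8) = 149.746 mg/L
Dose 7 (310 mg at t=18 h): 310·exp(−0.03301·5) = 262.838 mg/L
Dose 8 (190 mg at t=21 h): 190·exp(−0.03301·2) = 177.862 mg/L
C(23) = 124.036 + 20.671 + 28.529 + 47.247 + 253.869 + 149.746 + 262.838 + 177.862 = 1064.798 mg/L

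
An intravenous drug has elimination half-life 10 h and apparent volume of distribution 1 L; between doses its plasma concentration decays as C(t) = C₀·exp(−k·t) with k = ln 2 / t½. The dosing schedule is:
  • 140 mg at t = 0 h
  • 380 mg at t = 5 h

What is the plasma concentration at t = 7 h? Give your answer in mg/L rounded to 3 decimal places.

k = ln 2 / 10 = 0.06931 per h
Dose 1 (140 mg at t=0 h): 140·exp(−0.06931·7) = 86.180 mg/L
Dose 2 (380 mg at t=5 h): 380·exp(−0.06931·2) = 330.809 mg/L
C(7) = 86.180 + 330.809 = 416.989 mg/L

416.989 mg/L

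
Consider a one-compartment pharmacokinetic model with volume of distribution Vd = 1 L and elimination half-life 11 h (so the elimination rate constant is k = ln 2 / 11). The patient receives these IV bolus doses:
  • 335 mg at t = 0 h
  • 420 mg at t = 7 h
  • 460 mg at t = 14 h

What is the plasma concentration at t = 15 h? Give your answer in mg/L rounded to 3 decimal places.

k = ln 2 / 11 = 0.06301 per h
Dose 1 (335 mg at t=0 h): 335·exp(−0.06301·15) = 130.182 mg/L
Dose 2 (420 mg at t=7 h): 420·exp(−0.06301·8) = 253.699 mg/L
Dose 3 (460 mg at t=14 h): 460·exp(−0.06301·1) = 431.908 mg/L
C(15) = 130.182 + 253.699 + 431.908 = 815.789 mg/L

815.789 mg/L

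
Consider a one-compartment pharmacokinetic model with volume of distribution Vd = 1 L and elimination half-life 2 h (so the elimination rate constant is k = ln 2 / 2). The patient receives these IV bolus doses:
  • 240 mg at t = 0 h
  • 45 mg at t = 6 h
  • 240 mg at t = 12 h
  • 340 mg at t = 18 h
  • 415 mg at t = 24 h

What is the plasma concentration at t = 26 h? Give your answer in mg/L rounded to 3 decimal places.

k = ln 2 / 2 = 0.34657 per h
Dose 1 (240 mg at t=0 h): 240·exp(−0.34657·26) = 0.029 mg/L
Dose 2 (45 mg at t=6 h): 45·exp(−0.34657·20) = 0.044 mg/L
Dose 3 (240 mg at t=12 h): 240·exp(−0.34657·14) = 1.875 mg/L
Dose 4 (340 mg at t=18 h): 340·exp(−0.34657·8) = 21.250 mg/L
Dose 5 (415 mg at t=24 h): 415·exp(−0.34657·2) = 207.500 mg/L
C(26) = 0.029 + 0.044 + 1.875 + 21.250 + 207.500 = 230.698 mg/L

230.698 mg/L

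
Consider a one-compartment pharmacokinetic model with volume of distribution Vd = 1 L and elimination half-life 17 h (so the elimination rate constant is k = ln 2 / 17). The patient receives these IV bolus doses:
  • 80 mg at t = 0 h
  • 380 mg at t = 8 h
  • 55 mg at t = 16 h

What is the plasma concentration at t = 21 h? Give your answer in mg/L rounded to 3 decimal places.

302.495 mg/L

k = ln 2 / 17 = 0.04077 per h
Dose 1 (80 mg at t=0 h): 80·exp(−0.04077·21) = 33.980 mg/L
Dose 2 (380 mg at t=8 h): 380·exp(−0.04077·13) = 223.658 mg/L
Dose 3 (55 mg at t=16 h): 55·exp(−0.04077·5) = 44.856 mg/L
C(21) = 33.980 + 223.658 + 44.856 = 302.495 mg/L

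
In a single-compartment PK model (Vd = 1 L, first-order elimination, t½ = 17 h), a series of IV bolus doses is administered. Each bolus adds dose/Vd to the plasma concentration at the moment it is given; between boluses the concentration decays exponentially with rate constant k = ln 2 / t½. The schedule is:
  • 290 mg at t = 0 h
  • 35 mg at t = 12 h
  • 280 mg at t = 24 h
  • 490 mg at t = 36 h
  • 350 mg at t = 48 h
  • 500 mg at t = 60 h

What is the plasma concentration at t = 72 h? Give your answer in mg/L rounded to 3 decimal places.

k = ln 2 / 17 = 0.04077 per h
Dose 1 (290 mg at t=0 h): 290·exp(−0.04077·72) = 15.397 mg/L
Dose 2 (35 mg at t=12 h): 35·exp(−0.04077·60) = 3.031 mg/L
Dose 3 (280 mg at t=24 h): 280·exp(−0.04077·48) = 39.554 mg/L
Dose 4 (490 mg at t=36 h): 490·exp(−0.04077·36) = 112.907 mg/L
Dose 5 (350 mg at t=48 h): 350·exp(−0.04077·24) = 131.548 mg/L
Dose 6 (500 mg at t=60 h): 500·exp(−0.04077·12) = 306.534 mg/L
C(72) = 15.397 + 3.031 + 39.554 + 112.907 + 131.548 + 306.534 = 608.971 mg/L

608.971 mg/L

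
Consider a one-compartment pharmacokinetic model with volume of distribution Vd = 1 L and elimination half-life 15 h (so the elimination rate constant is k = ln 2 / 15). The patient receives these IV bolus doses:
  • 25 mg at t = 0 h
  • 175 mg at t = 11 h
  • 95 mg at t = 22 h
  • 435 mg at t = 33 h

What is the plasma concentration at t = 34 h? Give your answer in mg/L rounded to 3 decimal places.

k = ln 2 / 15 = 0.04621 per h
Dose 1 (25 mg at t=0 h): 25·exp(−0.04621·34) = 5.195 mg/L
Dose 2 (175 mg at t=11 h): 175·exp(−0.04621·23) = 60.459 mg/L
Dose 3 (95 mg at t=22 h): 95·exp(−0.04621·12) = 54.563 mg/L
Dose 4 (435 mg at t=33 h): 435·exp(−0.04621·1) = 415.356 mg/L
C(34) = 5.195 + 60.459 + 54.563 + 415.356 = 535.573 mg/L

535.573 mg/L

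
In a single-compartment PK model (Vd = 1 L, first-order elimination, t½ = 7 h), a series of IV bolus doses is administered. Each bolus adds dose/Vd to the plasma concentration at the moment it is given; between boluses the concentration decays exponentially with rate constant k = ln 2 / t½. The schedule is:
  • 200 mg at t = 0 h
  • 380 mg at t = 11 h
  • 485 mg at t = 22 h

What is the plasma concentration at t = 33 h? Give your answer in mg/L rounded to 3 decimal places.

213.831 mg/L

k = ln 2 / 7 = 0.09902 per h
Dose 1 (200 mg at t=0 h): 200·exp(−0.09902·33) = 7.619 mg/L
Dose 2 (380 mg at t=11 h): 380·exp(−0.09902·22) = 43.022 mg/L
Dose 3 (485 mg at t=22 h): 485·exp(−0.09902·11) = 163.190 mg/L
C(33) = 7.619 + 43.022 + 163.190 = 213.831 mg/L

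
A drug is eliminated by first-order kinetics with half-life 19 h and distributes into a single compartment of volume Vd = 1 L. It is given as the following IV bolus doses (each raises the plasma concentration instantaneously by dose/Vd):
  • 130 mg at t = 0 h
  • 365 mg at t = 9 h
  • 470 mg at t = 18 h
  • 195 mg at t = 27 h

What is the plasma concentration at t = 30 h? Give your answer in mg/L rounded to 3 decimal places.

691.328 mg/L

k = ln 2 / 19 = 0.03648 per h
Dose 1 (130 mg at t=0 h): 130·exp(−0.03648·30) = 43.514 mg/L
Dose 2 (365 mg at t=9 h): 365·exp(−0.03648·21) = 169.658 mg/L
Dose 3 (470 mg at t=18 h): 470·exp(−0.03648·12) = 303.371 mg/L
Dose 4 (195 mg at t=27 h): 195·exp(−0.03648·3) = 174.785 mg/L
C(30) = 43.514 + 169.658 + 303.371 + 174.785 = 691.328 mg/L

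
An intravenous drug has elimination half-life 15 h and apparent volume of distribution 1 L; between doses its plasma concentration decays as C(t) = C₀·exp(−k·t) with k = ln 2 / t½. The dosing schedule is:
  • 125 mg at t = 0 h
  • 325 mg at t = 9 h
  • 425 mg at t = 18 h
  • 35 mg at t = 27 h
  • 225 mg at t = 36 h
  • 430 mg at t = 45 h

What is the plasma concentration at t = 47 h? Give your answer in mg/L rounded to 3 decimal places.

k = ln 2 / 15 = 0.04621 per h
Dose 1 (125 mg at t=0 h): 125·exp(−0.04621·47) = 14.246 mg/L
Dose 2 (325 mg at t=9 h): 325·exp(−0.04621·38) = 56.140 mg/L
Dose 3 (425 mg at t=18 h): 425·exp(−0.04621·29) = 111.275 mg/L
Dose 4 (35 mg at t=27 h): 35·exp(−0.04621·20) = 13.890 mg/L
Dose 5 (225 mg at t=36 h): 225·exp(−0.04621·11) = 135.340 mg/L
Dose 6 (430 mg at t=45 h): 430·exp(−0.04621·2) = 392.041 mg/L
C(47) = 14.246 + 56.140 + 111.275 + 13.890 + 135.340 + 392.041 = 722.932 mg/L

722.932 mg/L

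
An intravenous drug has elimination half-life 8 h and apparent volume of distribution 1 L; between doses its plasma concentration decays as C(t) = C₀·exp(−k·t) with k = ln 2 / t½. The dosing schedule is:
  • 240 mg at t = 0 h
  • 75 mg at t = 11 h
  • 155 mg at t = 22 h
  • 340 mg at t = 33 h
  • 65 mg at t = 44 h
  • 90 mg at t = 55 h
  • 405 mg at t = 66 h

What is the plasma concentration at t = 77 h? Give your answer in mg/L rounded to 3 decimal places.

k = ln 2 / 8 = 0.08664 per h
Dose 1 (240 mg at t=0 h): 240·exp(−0.08664·77) = 0.304 mg/L
Dose 2 (75 mg at t=11 h): 75·exp(−0.08664·66) = 0.246 mg/L
Dose 3 (155 mg at t=22 h): 155·exp(−0.08664·55) = 1.321 mg/L
Dose 4 (340 mg at t=33 h): 340·exp(−0.08664·44) = 7.513 mg/L
Dose 5 (65 mg at t=44 h): 65·exp(−0.08664·33) = 3.725 mg/L
Dose 6 (90 mg at t=55 h): 90·exp(−0.08664·22) = 13.379 mg/L
Dose 7 (405 mg at t=66 h): 405·exp(−0.08664·11) = 156.149 mg/L
C(77) = 0.304 + 0.246 + 1.321 + 7.513 + 3.725 + 13.379 + 156.149 = 182.637 mg/L

182.637 mg/L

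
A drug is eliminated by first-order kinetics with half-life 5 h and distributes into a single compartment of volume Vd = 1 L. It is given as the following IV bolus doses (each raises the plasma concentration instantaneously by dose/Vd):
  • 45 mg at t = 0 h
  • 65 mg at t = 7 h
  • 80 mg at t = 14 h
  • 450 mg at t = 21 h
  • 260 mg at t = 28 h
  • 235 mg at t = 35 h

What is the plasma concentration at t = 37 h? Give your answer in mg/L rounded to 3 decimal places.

306.311 mg/L

k = ln 2 / 5 = 0.13863 per h
Dose 1 (45 mg at t=0 h): 45·exp(−0.13863·37) = 0.266 mg/L
Dose 2 (65 mg at t=7 h): 65·exp(−0.13863·30) = 1.016 mg/L
Dose 3 (80 mg at t=14 h): 80·exp(−0.13863·23) = 3.299 mg/L
Dose 4 (450 mg at t=21 h): 450·exp(−0.13863·16) = 48.968 mg/L
Dose 5 (260 mg at t=28 h): 260·exp(−0.13863·9) = 74.665 mg/L
Dose 6 (235 mg at t=35 h): 235·exp(−0.13863·2) = 178.097 mg/L
C(37) = 0.266 + 1.016 + 3.299 + 48.968 + 74.665 + 178.097 = 306.311 mg/L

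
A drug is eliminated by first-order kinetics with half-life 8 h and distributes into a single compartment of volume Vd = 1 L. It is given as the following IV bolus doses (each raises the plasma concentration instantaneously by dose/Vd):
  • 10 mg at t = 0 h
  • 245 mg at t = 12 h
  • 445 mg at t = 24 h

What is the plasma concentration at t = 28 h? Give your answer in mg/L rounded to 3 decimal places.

k = ln 2 / 8 = 0.08664 per h
Dose 1 (10 mg at t=0 h): 10·exp(−0.08664·28) = 0.884 mg/L
Dose 2 (245 mg at t=12 h): 245·exp(−0.08664·16) = 61.250 mg/L
Dose 3 (445 mg at t=24 h): 445·exp(−0.08664·4) = 314.663 mg/L
C(28) = 0.884 + 61.250 + 314.663 = 376.796 mg/L

376.796 mg/L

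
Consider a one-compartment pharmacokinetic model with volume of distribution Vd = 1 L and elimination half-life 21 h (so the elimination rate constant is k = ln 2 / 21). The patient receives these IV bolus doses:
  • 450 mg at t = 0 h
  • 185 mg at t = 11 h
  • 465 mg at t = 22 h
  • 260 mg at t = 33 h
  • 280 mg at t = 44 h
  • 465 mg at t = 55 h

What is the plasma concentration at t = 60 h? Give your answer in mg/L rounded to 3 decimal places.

k = ln 2 / 21 = 0.03301 per h
Dose 1 (450 mg at t=0 h): 450·exp(−0.03301·60) = 62.105 mg/L
Dose 2 (185 mg at t=11 h): 185·exp(−0.03301·49) = 36.709 mg/L
Dose 3 (465 mg at t=22 h): 465·exp(−0.03301·38) = 132.658 mg/L
Dose 4 (260 mg at t=33 h): 260·exp(−0.03301·27) = 106.644 mg/L
Dose 5 (280 mg at t=44 h): 280·exp(−0.03301·16) = 165.121 mg/L
Dose 6 (465 mg at t=55 h): 465·exp(−0.03301·5) = 394.257 mg/L
C(60) = 62.105 + 36.709 + 132.658 + 106.644 + 165.121 + 394.257 = 897.492 mg/L

897.492 mg/L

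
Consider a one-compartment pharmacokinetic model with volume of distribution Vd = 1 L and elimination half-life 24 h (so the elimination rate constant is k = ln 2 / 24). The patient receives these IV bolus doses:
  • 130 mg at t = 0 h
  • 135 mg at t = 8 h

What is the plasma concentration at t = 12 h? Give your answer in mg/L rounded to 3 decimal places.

212.195 mg/L

k = ln 2 / 24 = 0.02888 per h
Dose 1 (130 mg at t=0 h): 130·exp(−0.02888·12) = 91.924 mg/L
Dose 2 (135 mg at t=8 h): 135·exp(−0.02888·4) = 120.271 mg/L
C(12) = 91.924 + 120.271 = 212.195 mg/L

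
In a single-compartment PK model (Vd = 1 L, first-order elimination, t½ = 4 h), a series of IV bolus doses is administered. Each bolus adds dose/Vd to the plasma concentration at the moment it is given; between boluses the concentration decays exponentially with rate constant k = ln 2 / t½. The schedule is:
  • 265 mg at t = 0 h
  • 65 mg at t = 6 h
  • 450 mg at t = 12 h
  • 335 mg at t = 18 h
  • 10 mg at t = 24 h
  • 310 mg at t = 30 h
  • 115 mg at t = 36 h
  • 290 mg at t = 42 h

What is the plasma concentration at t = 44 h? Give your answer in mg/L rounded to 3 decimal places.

k = ln 2 / 4 = 0.17329 per h
Dose 1 (265 mg at t=0 h): 265·exp(−0.17329·44) = 0.129 mg/L
Dose 2 (65 mg at t=6 h): 65·exp(−0.17329·38) = 0.090 mg/L
Dose 3 (450 mg at t=12 h): 450·exp(−0.17329·32) = 1.758 mg/L
Dose 4 (335 mg at t=18 h): 335·exp(−0.17329·26) = 3.701 mg/L
Dose 5 (10 mg at t=24 h): 10·exp(−0.17329·20) = 0.312 mg/L
Dose 6 (310 mg at t=30 h): 310·exp(−0.17329·14) = 27.400 mg/L
Dose 7 (115 mg at t=36 h): 115·exp(−0.17329·8) = 28.750 mg/L
Dose 8 (290 mg at t=42 h): 290·exp(−0.17329·2) = 205.061 mg/L
C(44) = 0.129 + 0.090 + 1.758 + 3.701 + 0.312 + 27.400 + 28.750 + 205.061 = 267.202 mg/L

267.202 mg/L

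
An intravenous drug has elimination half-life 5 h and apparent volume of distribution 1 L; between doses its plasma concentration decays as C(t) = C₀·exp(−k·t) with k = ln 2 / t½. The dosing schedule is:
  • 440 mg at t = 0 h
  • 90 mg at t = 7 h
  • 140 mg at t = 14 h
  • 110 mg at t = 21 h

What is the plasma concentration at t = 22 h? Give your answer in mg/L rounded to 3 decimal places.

174.034 mg/L

k = ln 2 / 5 = 0.13863 per h
Dose 1 (440 mg at t=0 h): 440·exp(−0.13863·22) = 20.841 mg/L
Dose 2 (90 mg at t=7 h): 90·exp(−0.13863·15) = 11.250 mg/L
Dose 3 (140 mg at t=14 h): 140·exp(−0.13863·8) = 46.183 mg/L
Dose 4 (110 mg at t=21 h): 110·exp(−0.13863·1) = 95.761 mg/L
C(22) = 20.841 + 11.250 + 46.183 + 95.761 = 174.034 mg/L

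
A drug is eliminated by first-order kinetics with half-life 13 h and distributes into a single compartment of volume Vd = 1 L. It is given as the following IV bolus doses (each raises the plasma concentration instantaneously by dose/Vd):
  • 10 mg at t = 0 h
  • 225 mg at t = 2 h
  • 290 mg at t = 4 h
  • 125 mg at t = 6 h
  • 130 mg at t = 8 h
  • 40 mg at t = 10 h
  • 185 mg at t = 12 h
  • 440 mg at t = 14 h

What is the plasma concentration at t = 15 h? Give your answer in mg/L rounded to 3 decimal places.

1050.622 mg/L

k = ln 2 / 13 = 0.05332 per h
Dose 1 (10 mg at t=0 h): 10·exp(−0.05332·15) = 4.494 mg/L
Dose 2 (225 mg at t=2 h): 225·exp(−0.05332·13) = 112.500 mg/L
Dose 3 (290 mg at t=4 h): 290·exp(−0.05332·11) = 161.317 mg/L
Dose 4 (125 mg at t=6 h): 125·exp(−0.05332·9) = 77.358 mg/L
Dose 5 (130 mg at t=8 h): 130·exp(−0.05332·7) = 89.506 mg/L
Dose 6 (40 mg at t=10 h): 40·exp(−0.05332·5) = 30.639 mg/L
Dose 7 (185 mg at t=12 h): 185·exp(−0.05332·3) = 157.653 mg/L
Dose 8 (440 mg at t=14 h): 440·exp(−0.05332·1) = 417.154 mg/L
C(15) = 4.494 + 112.500 + 161.317 + 77.358 + 89.506 + 30.639 + 157.653 + 417.154 = 1050.622 mg/L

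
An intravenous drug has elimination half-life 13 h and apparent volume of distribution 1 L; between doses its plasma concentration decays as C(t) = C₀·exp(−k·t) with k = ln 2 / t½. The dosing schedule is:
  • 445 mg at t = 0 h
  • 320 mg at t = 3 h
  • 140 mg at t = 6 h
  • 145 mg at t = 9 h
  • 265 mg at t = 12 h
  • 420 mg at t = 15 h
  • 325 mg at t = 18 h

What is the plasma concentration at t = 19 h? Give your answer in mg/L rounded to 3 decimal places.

k = ln 2 / 13 = 0.05332 per h
Dose 1 (445 mg at t=0 h): 445·exp(−0.05332·19) = 161.582 mg/L
Dose 2 (320 mg at t=3 h): 320·exp(−0.05332·16) = 136.349 mg/L
Dose 3 (140 mg at t=6 h): 140·exp(−0.05332·13) = 70.000 mg/L
Dose 4 (145 mg at t=9 h): 145·exp(−0.05332·10) = 85.076 mg/L
Dose 5 (265 mg at t=12 h): 265·exp(−0.05332·7) = 182.454 mg/L
Dose 6 (420 mg at t=15 h): 420·exp(−0.05332·4) = 339.332 mg/L
Dose 7 (325 mg at t=18 h): 325·exp(−0.05332·1) = 308.125 mg/L
C(19) = 161.582 + 136.349 + 70.000 + 85.076 + 182.454 + 339.332 + 308.125 = 1282.918 mg/L

1282.918 mg/L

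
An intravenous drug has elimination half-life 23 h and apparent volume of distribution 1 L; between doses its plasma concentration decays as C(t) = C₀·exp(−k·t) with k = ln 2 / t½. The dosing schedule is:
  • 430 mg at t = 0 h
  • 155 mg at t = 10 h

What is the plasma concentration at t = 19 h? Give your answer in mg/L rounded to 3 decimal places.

360.723 mg/L

k = ln 2 / 23 = 0.03014 per h
Dose 1 (430 mg at t=0 h): 430·exp(−0.03014·19) = 242.545 mg/L
Dose 2 (155 mg at t=10 h): 155·exp(−0.03014·9) = 118.178 mg/L
C(19) = 242.545 + 118.178 = 360.723 mg/L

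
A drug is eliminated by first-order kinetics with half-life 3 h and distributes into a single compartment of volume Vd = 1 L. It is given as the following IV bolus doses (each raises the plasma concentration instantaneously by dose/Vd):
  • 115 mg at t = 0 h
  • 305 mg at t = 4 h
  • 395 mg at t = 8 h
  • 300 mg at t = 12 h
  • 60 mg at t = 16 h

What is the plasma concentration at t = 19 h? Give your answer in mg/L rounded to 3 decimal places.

k = ln 2 / 3 = 0.23105 per h
Dose 1 (115 mg at t=0 h): 115·exp(−0.23105·19) = 1.426 mg/L
Dose 2 (305 mg at t=4 h): 305·exp(−0.23105·15) = 9.531 mg/L
Dose 3 (395 mg at t=8 h): 395·exp(−0.23105·11) = 31.104 mg/L
Dose 4 (300 mg at t=12 h): 300·exp(−0.23105·7) = 59.528 mg/L
Dose 5 (60 mg at t=16 h): 60·exp(−0.23105·3) = 30.000 mg/L
C(19) = 1.426 + 9.531 + 31.104 + 59.528 + 30.000 = 131.589 mg/L

131.589 mg/L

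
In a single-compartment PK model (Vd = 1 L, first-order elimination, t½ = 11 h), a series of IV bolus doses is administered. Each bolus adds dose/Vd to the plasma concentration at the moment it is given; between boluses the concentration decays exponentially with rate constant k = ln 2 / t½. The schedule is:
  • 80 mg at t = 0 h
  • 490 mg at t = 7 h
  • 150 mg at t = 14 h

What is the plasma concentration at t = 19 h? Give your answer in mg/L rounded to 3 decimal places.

k = ln 2 / 11 = 0.06301 per h
Dose 1 (80 mg at t=0 h): 80·exp(−0.06301·19) = 24.162 mg/L
Dose 2 (490 mg at t=7 h): 490·exp(−0.06301·12) = 230.038 mg/L
Dose 3 (150 mg at t=14 h): 150·exp(−0.06301·5) = 109.461 mg/L
C(19) = 24.162 + 230.038 + 109.461 = 363.661 mg/L

363.661 mg/L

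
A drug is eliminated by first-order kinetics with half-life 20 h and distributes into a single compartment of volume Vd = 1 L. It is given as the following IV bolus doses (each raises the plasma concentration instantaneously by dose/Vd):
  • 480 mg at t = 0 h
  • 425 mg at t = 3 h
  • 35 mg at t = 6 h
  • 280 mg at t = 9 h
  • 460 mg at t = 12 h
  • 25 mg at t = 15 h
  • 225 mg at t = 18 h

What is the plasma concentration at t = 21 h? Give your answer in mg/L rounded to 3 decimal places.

1224.946 mg/L

k = ln 2 / 20 = 0.03466 per h
Dose 1 (480 mg at t=0 h): 480·exp(−0.03466·21) = 231.825 mg/L
Dose 2 (425 mg at t=3 h): 425·exp(−0.03466·18) = 227.752 mg/L
Dose 3 (35 mg at t=6 h): 35·exp(−0.03466·15) = 20.811 mg/L
Dose 4 (280 mg at t=9 h): 280·exp(−0.03466·12) = 184.731 mg/L
Dose 5 (460 mg at t=12 h): 460·exp(−0.03466·9) = 336.740 mg/L
Dose 6 (25 mg at t=15 h): 25·exp(−0.03466·6) = 20.306 mg/L
Dose 7 (225 mg at t=18 h): 225·exp(−0.03466·3) = 202.781 mg/L
C(21) = 231.825 + 227.752 + 20.811 + 184.731 + 336.740 + 20.306 + 202.781 = 1224.946 mg/L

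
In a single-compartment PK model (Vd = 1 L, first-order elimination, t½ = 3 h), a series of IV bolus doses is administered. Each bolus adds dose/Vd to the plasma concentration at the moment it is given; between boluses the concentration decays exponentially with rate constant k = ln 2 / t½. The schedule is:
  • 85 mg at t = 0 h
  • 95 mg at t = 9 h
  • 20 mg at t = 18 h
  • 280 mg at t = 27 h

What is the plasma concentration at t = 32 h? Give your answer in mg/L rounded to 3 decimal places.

k = ln 2 / 3 = 0.23105 per h
Dose 1 (85 mg at t=0 h): 85·exp(−0.23105·32) = 0.052 mg/L
Dose 2 (95 mg at t=9 h): 95·exp(−0.23105·23) = 0.468 mg/L
Dose 3 (20 mg at t=18 h): 20·exp(−0.23105·14) = 0.787 mg/L
Dose 4 (280 mg at t=27 h): 280·exp(−0.23105·5) = 88.194 mg/L
C(32) = 0.052 + 0.468 + 0.787 + 88.194 = 89.502 mg/L

89.502 mg/L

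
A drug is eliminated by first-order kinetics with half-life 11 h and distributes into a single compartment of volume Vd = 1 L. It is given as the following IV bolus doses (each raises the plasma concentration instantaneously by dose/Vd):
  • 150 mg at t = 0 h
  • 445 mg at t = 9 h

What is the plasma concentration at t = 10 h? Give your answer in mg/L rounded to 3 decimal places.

k = ln 2 / 11 = 0.06301 per h
Dose 1 (150 mg at t=0 h): 150·exp(−0.06301·10) = 79.878 mg/L
Dose 2 (445 mg at t=9 h): 445·exp(−0.06301·1) = 417.824 mg/L
C(10) = 79.878 + 417.824 = 497.702 mg/L

497.702 mg/L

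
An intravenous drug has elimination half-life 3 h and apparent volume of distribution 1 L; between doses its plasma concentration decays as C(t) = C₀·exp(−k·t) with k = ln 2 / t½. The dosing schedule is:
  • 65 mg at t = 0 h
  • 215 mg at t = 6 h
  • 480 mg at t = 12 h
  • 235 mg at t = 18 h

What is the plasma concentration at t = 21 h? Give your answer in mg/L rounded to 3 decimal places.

184.727 mg/L

k = ln 2 / 3 = 0.23105 per h
Dose 1 (65 mg at t=0 h): 65·exp(−0.23105·21) = 0.508 mg/L
Dose 2 (215 mg at t=6 h): 215·exp(−0.23105·15) = 6.719 mg/L
Dose 3 (480 mg at t=12 h): 480·exp(−0.23105·9) = 60.000 mg/L
Dose 4 (235 mg at t=18 h): 235·exp(−0.23105·3) = 117.500 mg/L
C(21) = 0.508 + 6.719 + 60.000 + 117.500 = 184.727 mg/L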